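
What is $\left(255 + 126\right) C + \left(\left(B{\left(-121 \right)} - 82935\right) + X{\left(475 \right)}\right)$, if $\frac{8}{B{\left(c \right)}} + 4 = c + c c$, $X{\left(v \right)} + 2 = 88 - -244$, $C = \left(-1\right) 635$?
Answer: $- \frac{1177755658}{3629} \approx -3.2454 \cdot 10^{5}$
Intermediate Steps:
$C = -635$
$X{\left(v \right)} = 330$ ($X{\left(v \right)} = -2 + \left(88 - -244\right) = -2 + \left(88 + 244\right) = -2 + 332 = 330$)
$B{\left(c \right)} = \frac{8}{-4 + c + c^{2}}$ ($B{\left(c \right)} = \frac{8}{-4 + \left(c + c c\right)} = \frac{8}{-4 + \left(c + c^{2}\right)} = \frac{8}{-4 + c + c^{2}}$)
$\left(255 + 126\right) C + \left(\left(B{\left(-121 \right)} - 82935\right) + X{\left(475 \right)}\right) = \left(255 + 126\right) \left(-635\right) + \left(\left(\frac{8}{-4 - 121 + \left(-121\right)^{2}} - 82935\right) + 330\right) = 381 \left(-635\right) + \left(\left(\frac{8}{-4 - 121 + 14641} - 82935\right) + 330\right) = -241935 + \left(\left(\frac{8}{14516} - 82935\right) + 330\right) = -241935 + \left(\left(8 \cdot \frac{1}{14516} - 82935\right) + 330\right) = -241935 + \left(\left(\frac{2}{3629} - 82935\right) + 330\right) = -241935 + \left(- \frac{300971113}{3629} + 330\right) = -241935 - \frac{299773543}{3629} = - \frac{1177755658}{3629}$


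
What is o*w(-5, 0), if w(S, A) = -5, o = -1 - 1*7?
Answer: 40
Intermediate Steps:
o = -8 (o = -1 - 7 = -8)
o*w(-5, 0) = -8*(-5) = 40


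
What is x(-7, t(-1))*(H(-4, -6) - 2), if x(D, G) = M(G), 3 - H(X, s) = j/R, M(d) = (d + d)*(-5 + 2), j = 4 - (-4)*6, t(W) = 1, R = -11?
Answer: -234/11 ≈ -21.273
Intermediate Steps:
j = 28 (j = 4 - 1*(-24) = 4 + 24 = 28)
M(d) = -6*d (M(d) = (2*d)*(-3) = -6*d)
H(X, s) = 61/11 (H(X, s) = 3 - 28/(-11) = 3 - 28*(-1)/11 = 3 - 1*(-28/11) = 3 + 28/11 = 61/11)
x(D, G) = -6*G
x(-7, t(-1))*(H(-4, -6) - 2) = (-6*1)*(61/11 - 2) = -6*39/11 = -234/11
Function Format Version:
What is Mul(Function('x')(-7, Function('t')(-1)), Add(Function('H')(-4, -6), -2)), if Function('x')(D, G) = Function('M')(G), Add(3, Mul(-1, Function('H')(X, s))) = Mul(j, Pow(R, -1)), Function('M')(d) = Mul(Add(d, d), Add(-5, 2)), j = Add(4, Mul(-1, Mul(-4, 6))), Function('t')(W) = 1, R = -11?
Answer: Rational(-234, 11) ≈ -21.273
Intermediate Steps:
j = 28 (j = Add(4, Mul(-1, -24)) = Add(4, 24) = 28)
Function('M')(d) = Mul(-6, d) (Function('M')(d) = Mul(Mul(2, d), -3) = Mul(-6, d))
Function('H')(X, s) = Rational(61, 11) (Function('H')(X, s) = Add(3, Mul(-1, Mul(28, Pow(-11, -1)))) = Add(3, Mul(-1, Mul(28, Rational(-1, 11)))) = Add(3, Mul(-1, Rational(-28, 11))) = Add(3, Rational(28, 11)) = Rational(61, 11))
Function('x')(D, G) = Mul(-6, G)
Mul(Function('x')(-7, Function('t')(-1)), Add(Function('H')(-4, -6), -2)) = Mul(Mul(-6, 1), Add(Rational(61, 11), -2)) = Mul(-6, Rational(39, 11)) = Rational(-234, 11)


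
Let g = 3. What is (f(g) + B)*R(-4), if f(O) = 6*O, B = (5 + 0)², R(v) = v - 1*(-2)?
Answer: -86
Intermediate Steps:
R(v) = 2 + v (R(v) = v + 2 = 2 + v)
B = 25 (B = 5² = 25)
(f(g) + B)*R(-4) = (6*3 + 25)*(2 - 4) = (18 + 25)*(-2) = 43*(-2) = -86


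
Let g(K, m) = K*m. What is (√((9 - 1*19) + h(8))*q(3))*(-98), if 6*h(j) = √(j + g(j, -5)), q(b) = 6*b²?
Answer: -1764*√(-90 + 6*I*√2) ≈ -788.01 - 16753.0*I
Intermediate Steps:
h(j) = √(-j)/3 (h(j) = √(j + j*(-5))/6 = √(j - 5*j)/6 = √(-4*j)/6 = (2*√(-j))/6 = √(-j)/3)
(√((9 - 1*19) + h(8))*q(3))*(-98) = (√((9 - 1*19) + √(-1*8)/3)*(6*3²))*(-98) = (√((9 - 19) + √(-8)/3)*(6*9))*(-98) = (√(-10 + (2*I*√2)/3)*54)*(-98) = (√(-10 + 2*I*√2/3)*54)*(-98) = (54*√(-10 + 2*I*√2/3))*(-98) = -5292*√(-10 + 2*I*√2/3)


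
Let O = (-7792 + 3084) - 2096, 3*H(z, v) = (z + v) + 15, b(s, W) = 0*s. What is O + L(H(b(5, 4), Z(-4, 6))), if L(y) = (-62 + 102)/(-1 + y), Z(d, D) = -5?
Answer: -47508/7 ≈ -6786.9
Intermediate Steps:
b(s, W) = 0
H(z, v) = 5 + v/3 + z/3 (H(z, v) = ((z + v) + 15)/3 = ((v + z) + 15)/3 = (15 + v + z)/3 = 5 + v/3 + z/3)
L(y) = 40/(-1 + y)
O = -6804 (O = -4708 - 2096 = -6804)
O + L(H(b(5, 4), Z(-4, 6))) = -6804 + 40/(-1 + (5 + (⅓)*(-5) + (⅓)*0)) = -6804 + 40/(-1 + (5 - 5/3 + 0)) = -6804 + 40/(-1 + 10/3) = -6804 + 40/(7/3) = -6804 + 40*(3/7) = -6804 + 120/7 = -47508/7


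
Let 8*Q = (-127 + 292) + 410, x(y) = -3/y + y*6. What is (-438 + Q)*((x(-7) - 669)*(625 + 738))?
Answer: 9928668549/28 ≈ 3.5460e+8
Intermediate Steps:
x(y) = -3/y + 6*y
Q = 575/8 (Q = ((-127 + 292) + 410)/8 = (165 + 410)/8 = (⅛)*575 = 575/8 ≈ 71.875)
(-438 + Q)*((x(-7) - 669)*(625 + 738)) = (-438 + 575/8)*(((-3/(-7) + 6*(-7)) - 669)*(625 + 738)) = -2929*((-3*(-⅐) - 42) - 669)*1363/8 = -2929*((3/7 - 42) - 669)*1363/8 = -2929*(-291/7 - 669)*1363/8 = -(-7284423)*1363/28 = -2929/8*(-6779562/7) = 9928668549/28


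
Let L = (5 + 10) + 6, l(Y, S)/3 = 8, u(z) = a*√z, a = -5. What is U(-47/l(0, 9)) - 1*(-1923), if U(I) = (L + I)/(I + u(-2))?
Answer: 59608828/31009 + 54840*I*√2/31009 ≈ 1922.3 + 2.5011*I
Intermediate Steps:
u(z) = -5*√z
l(Y, S) = 24 (l(Y, S) = 3*8 = 24)
L = 21 (L = 15 + 6 = 21)
U(I) = (21 + I)/(I - 5*I*√2)
U(-47/l(0, 9)) - 1*(-1923) = (21 - 47/24)/(-47/24 - 5*I*√2) - 1*(-1923) = (21 - 47*1/24)/(-47*1/24 - 5*I*√2) + 1923 = (21 - 47/24)/(-47/24 - 5*I*√2) + 1923 = (457/24)/(-47/24 - 5*I*√2) + 1923 = 457/(24*(-47/24 - 5*I*√2)) + 1923 = 1923 + 457/(24*(-47/24 - 5*I*√2))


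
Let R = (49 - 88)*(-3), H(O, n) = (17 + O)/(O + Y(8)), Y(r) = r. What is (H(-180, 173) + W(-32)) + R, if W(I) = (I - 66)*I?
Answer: 559679/172 ≈ 3253.9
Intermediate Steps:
W(I) = I*(-66 + I) (W(I) = (-66 + I)*I = I*(-66 + I))
H(O, n) = (17 + O)/(8 + O) (H(O, n) = (17 + O)/(O + 8) = (17 + O)/(8 + O))
R = 117 (R = -39*(-3) = 117)
(H(-180, 173) + W(-32)) + R = ((17 - 180)/(8 - 180) - 32*(-66 - 32)) + 117 = (-163/(-172) - 32*(-98)) + 117 = (-1/172*(-163) + 3136) + 117 = (163/172 + 3136) + 117 = 539555/172 + 117 = 559679/172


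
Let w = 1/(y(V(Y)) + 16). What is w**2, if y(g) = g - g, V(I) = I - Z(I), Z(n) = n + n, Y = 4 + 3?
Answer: 1/256 ≈ 0.0039063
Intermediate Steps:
Y = 7
Z(n) = 2*n
V(I) = -I (V(I) = I - 2*I = -I)
y(g) = 0
w = 1/16 (w = 1/(0 + 16) = 1/16 ≈ 0.062500)
w**2 = (1/16)**2 = 1/256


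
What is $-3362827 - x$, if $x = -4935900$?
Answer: $1573073$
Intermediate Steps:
$-3362827 - x = -3362827 - -4935900 = -3362827 + 4935900 = 1573073$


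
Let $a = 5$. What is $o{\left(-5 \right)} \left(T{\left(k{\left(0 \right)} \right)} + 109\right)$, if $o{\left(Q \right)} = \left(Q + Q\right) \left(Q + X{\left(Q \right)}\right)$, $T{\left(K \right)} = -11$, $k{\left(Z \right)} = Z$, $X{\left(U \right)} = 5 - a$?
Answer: $4900$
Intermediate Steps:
$X{\left(U \right)} = 0$ ($X{\left(U \right)} = 5 - 5 = 0$)
$o{\left(Q \right)} = 2 Q^{2}$ ($o{\left(Q \right)} = \left(Q + Q\right) \left(Q + 0\right) = 2 Q Q = 2 Q^{2}$)
$o{\left(-5 \right)} \left(T{\left(k{\left(0 \right)} \right)} + 109\right) = 2 \left(-5\right)^{2} \left(-11 + 109\right) = 2 \cdot 25 \cdot 98 = 50 \cdot 98 = 4900$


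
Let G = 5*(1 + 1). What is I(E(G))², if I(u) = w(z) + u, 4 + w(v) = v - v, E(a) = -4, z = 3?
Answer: 64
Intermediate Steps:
G = 10 (G = 5*2 = 10)
w(v) = -4 (w(v) = -4 + (v - v) = -4 + 0 = -4)
I(u) = -4 + u
I(E(G))² = (-4 - 4)² = (-8)² = 64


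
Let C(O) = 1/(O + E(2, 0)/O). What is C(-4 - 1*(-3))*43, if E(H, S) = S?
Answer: -43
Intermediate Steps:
C(O) = 1/O (C(O) = 1/(O + 0/O) = 1/(O + 0) = 1/O)
C(-4 - 1*(-3))*43 = 43/(-4 - 1*(-3)) = 43/(-4 + 3) = 43/(-1) = -1*43 = -43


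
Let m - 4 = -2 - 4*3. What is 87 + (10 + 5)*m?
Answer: -63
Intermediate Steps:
m = -10 (m = 4 + (-2 - 4*3) = 4 + (-2 - 1*12) = 4 + (-2 - 12) = 4 - 14 = -10)
87 + (10 + 5)*m = 87 + (10 + 5)*(-10) = 87 + 15*(-10) = 87 - 150 = -63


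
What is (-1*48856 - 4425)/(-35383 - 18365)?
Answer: 53281/53748 ≈ 0.99131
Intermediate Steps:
(-1*48856 - 4425)/(-35383 - 18365) = (-48856 - 4425)/(-53748) = -53281*(-1/53748) = 53281/53748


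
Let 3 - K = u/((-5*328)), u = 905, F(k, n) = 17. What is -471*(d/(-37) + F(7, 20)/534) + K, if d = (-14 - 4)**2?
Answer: 4442456821/1080104 ≈ 4113.0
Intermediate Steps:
d = 324 (d = (-18)**2 = 324)
K = 1165/328 (K = 3 - 905/((-5*328)) = 3 - 905/(-1640) = 3 - 905*(-1)/1640 = 3 - 1*(-181/328) = 3 + 181/328 = 1165/328 ≈ 3.5518)
-471*(d/(-37) + F(7, 20)/534) + K = -471*(324/(-37) + 17/534) + 1165/328 = -471*(324*(-1/37) + 17*(1/534)) + 1165/328 = -471*(-324/37 + 17/534) + 1165/328 = -471*(-172387/19758) + 1165/328 = 27064759/6586 + 1165/328 = 4442456821/1080104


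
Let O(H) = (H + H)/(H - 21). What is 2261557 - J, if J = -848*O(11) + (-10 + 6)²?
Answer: 11298377/5 ≈ 2.2597e+6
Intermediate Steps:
O(H) = 2*H/(-21 + H) (O(H) = (2*H)/(-21 + H) = 2*H/(-21 + H))
J = 9408/5 (J = -1696*11/(-21 + 11) + (-10 + 6)² = -1696*11/(-10) + (-4)² = -1696*11*(-1)/10 + 16 = -848*(-11/5) + 16 = 9328/5 + 16 = 9408/5 ≈ 1881.6)
2261557 - J = 2261557 - 1*9408/5 = 2261557 - 9408/5 = 11298377/5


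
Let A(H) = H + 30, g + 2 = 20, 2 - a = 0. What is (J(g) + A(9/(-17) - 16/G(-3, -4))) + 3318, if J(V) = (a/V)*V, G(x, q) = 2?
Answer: 56805/17 ≈ 3341.5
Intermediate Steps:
a = 2 (a = 2 - 1*0 = 2 + 0 = 2)
g = 18 (g = -2 + 20 = 18)
A(H) = 30 + H
J(V) = 2 (J(V) = (2/V)*V = 2)
(J(g) + A(9/(-17) - 16/G(-3, -4))) + 3318 = (2 + (30 + (9/(-17) - 16/2))) + 3318 = (2 + (30 + (9*(-1/17) - 16*1/2))) + 3318 = (2 + (30 + (-9/17 - 8))) + 3318 = (2 + (30 - 145/17)) + 3318 = (2 + 365/17) + 3318 = 399/17 + 3318 = 56805/17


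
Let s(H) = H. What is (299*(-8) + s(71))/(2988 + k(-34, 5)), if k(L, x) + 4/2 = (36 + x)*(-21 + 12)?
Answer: -2321/2617 ≈ -0.88689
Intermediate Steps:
k(L, x) = -326 - 9*x (k(L, x) = -2 + (36 + x)*(-21 + 12) = -2 + (36 + x)*(-9) = -2 + (-324 - 9*x) = -326 - 9*x)
(299*(-8) + s(71))/(2988 + k(-34, 5)) = (299*(-8) + 71)/(2988 + (-326 - 9*5)) = (-2392 + 71)/(2988 + (-326 - 45)) = -2321/(2988 - 371) = -2321/2617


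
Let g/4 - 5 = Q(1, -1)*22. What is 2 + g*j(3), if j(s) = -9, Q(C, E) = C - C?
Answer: -178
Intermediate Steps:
Q(C, E) = 0
g = 20 (g = 20 + 4*(0*22) = 20 + 4*0 = 20 + 0 = 20)
2 + g*j(3) = 2 + 20*(-9) = 2 - 180 = -178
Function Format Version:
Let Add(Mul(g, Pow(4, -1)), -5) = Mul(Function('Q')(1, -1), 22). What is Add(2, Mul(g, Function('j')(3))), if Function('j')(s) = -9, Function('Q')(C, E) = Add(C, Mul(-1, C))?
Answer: -178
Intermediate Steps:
Function('Q')(C, E) = 0
g = 20 (g = Add(20, Mul(4, Mul(0, 22))) = Add(20, Mul(4, 0)) = Add(20, 0) = 20)
Add(2, Mul(g, Function('j')(3))) = Add(2, Mul(20, -9)) = Add(2, -180) = -178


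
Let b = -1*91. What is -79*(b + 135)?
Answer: -3476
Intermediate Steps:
b = -91
-79*(b + 135) = -79*(-91 + 135) = -79*44 = -3476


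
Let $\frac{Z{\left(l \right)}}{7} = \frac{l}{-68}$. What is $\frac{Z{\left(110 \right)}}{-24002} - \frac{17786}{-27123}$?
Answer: $\frac{1320457073}{2012201124} \approx 0.65623$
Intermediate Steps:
$Z{\left(l \right)} = - \frac{7 l}{68}$ ($Z{\left(l \right)} = 7 \frac{l}{-68} = 7 l \left(- \frac{1}{68}\right) = 7 \left(- \frac{l}{68}\right) = - \frac{7 l}{68}$)
$\frac{Z{\left(110 \right)}}{-24002} - \frac{17786}{-27123} = \frac{\left(- \frac{7}{68}\right) 110}{-24002} - \frac{17786}{-27123} = \left(- \frac{385}{34}\right) \left(- \frac{1}{24002}\right) - - \frac{17786}{27123} = \frac{35}{74188} + \frac{17786}{27123} = \frac{1320457073}{2012201124}$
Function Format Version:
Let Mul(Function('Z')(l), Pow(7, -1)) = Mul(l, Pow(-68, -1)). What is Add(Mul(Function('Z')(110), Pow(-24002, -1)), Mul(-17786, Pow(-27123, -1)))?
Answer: Rational(1320457073, 2012201124) ≈ 0.65623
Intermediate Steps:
Function('Z')(l) = Mul(Rational(-7, 68), l) (Function('Z')(l) = Mul(7, Mul(l, Pow(-68, -1))) = Mul(7, Mul(l, Rational(-1, 68))) = Mul(7, Mul(Rational(-1, 68), l)) = Mul(Rational(-7, 68), l))
Add(Mul(Function('Z')(110), Pow(-24002, -1)), Mul(-17786, Pow(-27123, -1))) = Add(Mul(Mul(Rational(-7, 68), 110), Pow(-24002, -1)), Mul(-17786, Pow(-27123, -1))) = Add(Mul(Rational(-385, 34), Rational(-1, 24002)), Mul(-17786, Rational(-1, 27123))) = Add(Rational(35, 74188), Rational(17786, 27123)) = Rational(1320457073, 2012201124)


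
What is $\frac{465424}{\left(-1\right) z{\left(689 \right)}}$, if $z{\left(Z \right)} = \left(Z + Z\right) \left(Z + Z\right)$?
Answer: $- \frac{116356}{474721} \approx -0.2451$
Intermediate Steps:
$z{\left(Z \right)} = 4 Z^{2}$ ($z{\left(Z \right)} = 2 Z 2 Z = 4 Z^{2}$)
$\frac{465424}{\left(-1\right) z{\left(689 \right)}} = \frac{465424}{\left(-1\right) 4 \cdot 689^{2}} = \frac{465424}{\left(-1\right) 4 \cdot 474721} = \frac{465424}{\left(-1\right) 1898884} = \frac{465424}{-1898884} = 465424 \left(- \frac{1}{1898884}\right) = - \frac{116356}{474721}$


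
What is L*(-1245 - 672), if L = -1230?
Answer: 2357910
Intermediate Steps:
L*(-1245 - 672) = -1230*(-1245 - 672) = -1230*(-1917) = 2357910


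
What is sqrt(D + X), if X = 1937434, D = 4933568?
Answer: sqrt(6871002) ≈ 2621.3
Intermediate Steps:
sqrt(D + X) = sqrt(4933568 + 1937434) = sqrt(6871002)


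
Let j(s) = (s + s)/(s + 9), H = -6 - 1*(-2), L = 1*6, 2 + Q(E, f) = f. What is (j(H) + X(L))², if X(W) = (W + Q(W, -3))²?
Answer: 9/25 ≈ 0.36000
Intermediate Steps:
Q(E, f) = -2 + f
L = 6
H = -4 (H = -6 + 2 = -4)
j(s) = 2*s/(9 + s) (j(s) = (2*s)/(9 + s) = 2*s/(9 + s))
X(W) = (-5 + W)² (X(W) = (W + (-2 - 3))² = (W - 5)² = (-5 + W)²)
(j(H) + X(L))² = (2*(-4)/(9 - 4) + (-5 + 6)²)² = (2*(-4)/5 + 1²)² = (2*(-4)*(⅕) + 1)² = (-8/5 + 1)² = (-⅗)² = 9/25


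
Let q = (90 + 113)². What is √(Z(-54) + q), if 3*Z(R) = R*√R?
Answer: √(41209 - 54*I*√6) ≈ 203.0 - 0.3258*I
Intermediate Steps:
Z(R) = R^(3/2)/3 (Z(R) = (R*√R)/3 = R^(3/2)/3)
q = 41209 (q = 203² = 41209)
√(Z(-54) + q) = √((-54)^(3/2)/3 + 41209) = √((-162*I*√6)/3 + 41209) = √(-54*I*√6 + 41209) = √(41209 - 54*I*√6)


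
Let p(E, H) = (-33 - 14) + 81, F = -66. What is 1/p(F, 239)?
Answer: 1/34 ≈ 0.029412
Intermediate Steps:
p(E, H) = 34 (p(E, H) = -47 + 81 = 34)
1/p(F, 239) = 1/34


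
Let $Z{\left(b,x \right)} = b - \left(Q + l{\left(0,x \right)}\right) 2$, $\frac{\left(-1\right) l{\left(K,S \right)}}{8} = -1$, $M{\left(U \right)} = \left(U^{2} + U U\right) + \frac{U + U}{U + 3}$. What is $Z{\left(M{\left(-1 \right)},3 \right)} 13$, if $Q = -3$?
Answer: $-117$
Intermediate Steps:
$M{\left(U \right)} = 2 U^{2} + \frac{2 U}{3 + U}$ ($M{\left(U \right)} = \left(U^{2} + U^{2}\right) + \frac{2 U}{3 + U} = 2 U^{2} + \frac{2 U}{3 + U}$)
$l{\left(K,S \right)} = 8$ ($l{\left(K,S \right)} = \left(-8\right) \left(-1\right) = 8$)
$Z{\left(b,x \right)} = -10 + b$ ($Z{\left(b,x \right)} = b - \left(-3 + 8\right) 2 = b - 5 \cdot 2 = b - 10 = -10 + b$)
$Z{\left(M{\left(-1 \right)},3 \right)} 13 = \left(-10 + 2 \left(-1\right) \frac{1}{3 - 1} \left(1 + \left(-1\right)^{2} + 3 \left(-1\right)\right)\right) 13 = \left(-10 + 2 \left(-1\right) \frac{1}{2} \left(1 + 1 - 3\right)\right) 13 = \left(-10 + 2 \left(-1\right) \frac{1}{2} \left(-1\right)\right) 13 = \left(-10 + 1\right) 13 = \left(-9\right) 13 = -117$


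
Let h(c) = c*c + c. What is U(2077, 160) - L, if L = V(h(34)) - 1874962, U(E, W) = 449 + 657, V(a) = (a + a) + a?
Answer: 1872498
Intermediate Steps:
h(c) = c + c**2 (h(c) = c**2 + c = c + c**2)
V(a) = 3*a (V(a) = 2*a + a = 3*a)
U(E, W) = 1106
L = -1871392 (L = 3*(34*(1 + 34)) - 1874962 = 3*(34*35) - 1874962 = 3*1190 - 1874962 = 3570 - 1874962 = -1871392)
U(2077, 160) - L = 1106 - 1*(-1871392) = 1106 + 1871392 = 1872498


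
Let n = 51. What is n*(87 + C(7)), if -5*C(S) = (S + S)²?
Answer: 12189/5 ≈ 2437.8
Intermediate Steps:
C(S) = -4*S²/5 (C(S) = -(S + S)²/5 = -4*S²/5)
n*(87 + C(7)) = 51*(87 - ⅘*7²) = 51*(87 - ⅘*49) = 51*(87 - 196/5) = 51*(239/5) = 12189/5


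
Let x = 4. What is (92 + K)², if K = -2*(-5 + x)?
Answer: 8836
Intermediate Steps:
K = 2 (K = -2*(-5 + 4) = -2*(-1) = 2)
(92 + K)² = (92 + 2)² = 94² = 8836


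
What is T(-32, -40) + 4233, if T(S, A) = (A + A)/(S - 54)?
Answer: 182059/43 ≈ 4233.9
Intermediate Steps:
T(S, A) = 2*A/(-54 + S) (T(S, A) = (2*A)/(-54 + S) = 2*A/(-54 + S))
T(-32, -40) + 4233 = 2*(-40)/(-54 - 32) + 4233 = 2*(-40)/(-86) + 4233 = 2*(-40)*(-1/86) + 4233 = 40/43 + 4233 = 182059/43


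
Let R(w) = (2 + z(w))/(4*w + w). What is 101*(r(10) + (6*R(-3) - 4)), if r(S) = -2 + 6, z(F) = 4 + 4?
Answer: -404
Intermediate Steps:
z(F) = 8
r(S) = 4
R(w) = 2/w (R(w) = (2 + 8)/(4*w + w) = 10/((5*w)) = 10*(1/(5*w)) = 2/w)
101*(r(10) + (6*R(-3) - 4)) = 101*(4 + (6*(2/(-3)) - 4)) = 101*(4 + (6*(2*(-⅓)) - 4)) = 101*(4 + (6*(-⅔) - 4)) = 101*(4 + (-4 - 4)) = 101*(4 - 8) = 101*(-4) = -404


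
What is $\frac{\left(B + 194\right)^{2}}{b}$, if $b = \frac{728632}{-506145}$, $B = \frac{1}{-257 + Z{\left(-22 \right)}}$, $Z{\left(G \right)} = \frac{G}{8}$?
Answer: $- \frac{5140818577710345}{196643386318} \approx -26143.0$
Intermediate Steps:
$Z{\left(G \right)} = \frac{G}{8}$ ($Z{\left(G \right)} = G \frac{1}{8} = \frac{G}{8}$)
$B = - \frac{4}{1039}$ ($B = \frac{1}{-257 + \frac{1}{8} \left(-22\right)} = \frac{1}{-257 - \frac{11}{4}} = \frac{1}{- \frac{1039}{4}} = - \frac{4}{1039} \approx -0.0038499$)
$b = - \frac{728632}{506145}$ ($b = 728632 \left(- \frac{1}{506145}\right) = - \frac{728632}{506145} \approx -1.4396$)
$\frac{\left(B + 194\right)^{2}}{b} = \frac{\left(- \frac{4}{1039} + 194\right)^{2}}{- \frac{728632}{506145}} = \left(\frac{201562}{1039}\right)^{2} \left(- \frac{506145}{728632}\right) = \frac{40627239844}{1079521} \left(- \frac{506145}{728632}\right) = - \frac{5140818577710345}{196643386318}$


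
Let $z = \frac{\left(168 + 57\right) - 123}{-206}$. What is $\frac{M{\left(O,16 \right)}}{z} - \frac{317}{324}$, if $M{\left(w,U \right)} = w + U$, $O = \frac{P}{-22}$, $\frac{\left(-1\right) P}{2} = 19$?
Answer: $- \frac{2228459}{60588} \approx -36.781$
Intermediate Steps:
$P = -38$ ($P = \left(-2\right) 19 = -38$)
$O = \frac{19}{11}$ ($O = - \frac{38}{-22} = \left(-38\right) \left(- \frac{1}{22}\right) = \frac{19}{11} \approx 1.7273$)
$z = - \frac{51}{103}$ ($z = \left(225 - 123\right) \left(- \frac{1}{206}\right) = 102 \left(- \frac{1}{206}\right) = - \frac{51}{103} \approx -0.49515$)
$M{\left(w,U \right)} = U + w$
$\frac{M{\left(O,16 \right)}}{z} - \frac{317}{324} = \frac{16 + \frac{19}{11}}{- \frac{51}{103}} - \frac{317}{324} = \frac{195}{11} \left(- \frac{103}{51}\right) - \frac{317}{324} = - \frac{6695}{187} - \frac{317}{324} = - \frac{2228459}{60588}$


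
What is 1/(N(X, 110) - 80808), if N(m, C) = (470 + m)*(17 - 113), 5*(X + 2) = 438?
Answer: -5/670728 ≈ -7.4546e-6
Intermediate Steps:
X = 428/5 (X = -2 + (⅕)*438 = -2 + 438/5 = 428/5 ≈ 85.600)
N(m, C) = -45120 - 96*m (N(m, C) = (470 + m)*(-96) = -45120 - 96*m)
1/(N(X, 110) - 80808) = 1/((-45120 - 96*428/5) - 80808) = 1/((-45120 - 41088/5) - 80808) = 1/(-266688/5 - 80808) = 1/(-670728/5) = -5/670728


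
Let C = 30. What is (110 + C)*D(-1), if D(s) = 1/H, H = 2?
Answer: 70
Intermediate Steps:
D(s) = ½ (D(s) = 1/2 = ½)
(110 + C)*D(-1) = (110 + 30)*(½) = 140*(½) = 70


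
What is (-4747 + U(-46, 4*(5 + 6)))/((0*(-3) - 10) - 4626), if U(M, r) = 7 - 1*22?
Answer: 2381/2318 ≈ 1.0272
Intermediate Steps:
U(M, r) = -15 (U(M, r) = 7 - 22 = -15)
(-4747 + U(-46, 4*(5 + 6)))/((0*(-3) - 10) - 4626) = (-4747 - 15)/((0*(-3) - 10) - 4626) = -4762/((0 - 10) - 4626) = -4762/(-10 - 4626) = -4762/(-4636) = -4762*(-1/4636) = 2381/2318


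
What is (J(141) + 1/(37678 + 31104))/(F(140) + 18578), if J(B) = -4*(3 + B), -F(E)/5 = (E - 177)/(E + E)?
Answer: -158473724/5111509765 ≈ -0.031003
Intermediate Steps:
F(E) = -5*(-177 + E)/(2*E) (F(E) = -5*(E - 177)/(E + E) = -5*(-177 + E)/(2*E))
J(B) = -12 - 4*B
(J(141) + 1/(37678 + 31104))/(F(140) + 18578) = ((-12 - 4*141) + 1/(37678 + 31104))/((5/2)*(177 - 1*140)/140 + 18578) = ((-12 - 564) + 1/68782)/((5/2)*(1/140)*(177 - 140) + 18578) = (-576 + 1/68782)/((5/2)*(1/140)*37 + 18578) = -39618431/(68782*(37/56 + 18578)) = -39618431/(68782*1040405/56) = -39618431/68782*56/1040405 = -158473724/5111509765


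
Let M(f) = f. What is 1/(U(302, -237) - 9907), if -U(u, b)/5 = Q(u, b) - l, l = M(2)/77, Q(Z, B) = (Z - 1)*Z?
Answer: -77/35760099 ≈ -2.1532e-6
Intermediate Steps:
Q(Z, B) = Z*(-1 + Z) (Q(Z, B) = (-1 + Z)*Z = Z*(-1 + Z))
l = 2/77 ≈ 0.025974
U(u, b) = 10/77 - 5*u*(-1 + u) (U(u, b) = -5*(u*(-1 + u) - 1*2/77) = -5*(u*(-1 + u) - 2/77) = -5*(-2/77 + u*(-1 + u)) = 10/77 - 5*u*(-1 + u))
1/(U(302, -237) - 9907) = 1/((10/77 - 5*302*(-1 + 302)) - 9907) = 1/((10/77 - 5*302*301) - 9907) = 1/((10/77 - 454510) - 9907) = 1/(-34997260/77 - 9907) = 1/(-35760099/77) = -77/35760099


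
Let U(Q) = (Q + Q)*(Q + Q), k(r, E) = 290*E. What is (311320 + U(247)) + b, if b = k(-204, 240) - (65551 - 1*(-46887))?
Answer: 512518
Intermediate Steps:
b = -42838 (b = 290*240 - (65551 - 1*(-46887)) = 69600 - (65551 + 46887) = 69600 - 1*112438 = 69600 - 112438 = -42838)
U(Q) = 4*Q**2 (U(Q) = (2*Q)*(2*Q) = 4*Q**2)
(311320 + U(247)) + b = (311320 + 4*247**2) - 42838 = (311320 + 4*61009) - 42838 = (311320 + 244036) - 42838 = 555356 - 42838 = 512518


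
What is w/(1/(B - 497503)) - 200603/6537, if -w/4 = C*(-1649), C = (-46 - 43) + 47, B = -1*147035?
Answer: 1167231365798389/6537 ≈ 1.7856e+11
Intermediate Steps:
B = -147035
C = -42 (C = -89 + 47 = -42)
w = -277032 (w = -(-168)*(-1649) = -4*69258 = -277032)
w/(1/(B - 497503)) - 200603/6537 = -277032/(1/(-147035 - 497503)) - 200603/6537 = -277032/(1/(-644538)) - 200603*1/6537 = -277032/(-1/644538) - 200603/6537 = -277032*(-644538) - 200603/6537 = 178557651216 - 200603/6537 = 1167231365798389/6537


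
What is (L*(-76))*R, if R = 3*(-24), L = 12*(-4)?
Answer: -262656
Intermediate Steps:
L = -48
R = -72
(L*(-76))*R = -48*(-76)*(-72) = 3648*(-72) = -262656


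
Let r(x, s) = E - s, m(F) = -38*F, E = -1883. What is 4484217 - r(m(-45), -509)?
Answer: 4485591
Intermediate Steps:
r(x, s) = -1883 - s
4484217 - r(m(-45), -509) = 4484217 - (-1883 - 1*(-509)) = 4484217 - (-1883 + 509) = 4484217 - 1*(-1374) = 4484217 + 1374 = 4485591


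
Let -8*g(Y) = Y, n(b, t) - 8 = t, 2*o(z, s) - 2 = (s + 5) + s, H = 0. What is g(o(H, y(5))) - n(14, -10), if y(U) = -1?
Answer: 27/16 ≈ 1.6875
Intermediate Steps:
o(z, s) = 7/2 + s (o(z, s) = 1 + ((s + 5) + s)/2 = 1 + ((5 + s) + s)/2 = 1 + (5 + 2*s)/2 = 1 + (5/2 + s) = 7/2 + s)
n(b, t) = 8 + t
g(Y) = -Y/8
g(o(H, y(5))) - n(14, -10) = -(7/2 - 1)/8 - (8 - 10) = -⅛*5/2 - 1*(-2) = -5/16 + 2 = 27/16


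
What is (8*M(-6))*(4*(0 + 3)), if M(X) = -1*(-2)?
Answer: 192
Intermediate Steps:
M(X) = 2
(8*M(-6))*(4*(0 + 3)) = (8*2)*(4*(0 + 3)) = 16*(4*3) = 16*12 = 192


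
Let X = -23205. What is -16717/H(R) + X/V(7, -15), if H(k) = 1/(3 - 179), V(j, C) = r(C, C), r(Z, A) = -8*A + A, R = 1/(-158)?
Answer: 2941971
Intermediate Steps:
R = -1/158 ≈ -0.0063291
r(Z, A) = -7*A
V(j, C) = -7*C
H(k) = -1/176 (H(k) = 1/(-176) = -1/176)
-16717/H(R) + X/V(7, -15) = -16717/(-1/176) - 23205/((-7*(-15))) = -16717*(-176) - 23205/105 = 2942192 - 23205*1/105 = 2942192 - 221 = 2941971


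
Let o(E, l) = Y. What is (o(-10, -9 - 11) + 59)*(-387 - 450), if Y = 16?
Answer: -62775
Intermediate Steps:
o(E, l) = 16
(o(-10, -9 - 11) + 59)*(-387 - 450) = (16 + 59)*(-387 - 450) = 75*(-837) = -62775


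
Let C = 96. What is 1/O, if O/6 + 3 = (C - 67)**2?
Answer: 1/5028 ≈ 0.00019889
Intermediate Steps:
O = 5028 (O = -18 + 6*(96 - 67)**2 = -18 + 6*29**2 = -18 + 6*841 = -18 + 5046 = 5028)
1/O = 1/5028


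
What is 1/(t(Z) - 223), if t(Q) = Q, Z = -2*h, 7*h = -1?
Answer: -7/1559 ≈ -0.0044901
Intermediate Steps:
h = -⅐ (h = (⅐)*(-1) = -⅐ ≈ -0.14286)
Z = 2/7 (Z = -2*(-⅐) = 2/7 ≈ 0.28571)
1/(t(Z) - 223) = 1/(2/7 - 223) = 1/(-1559/7) = -7/1559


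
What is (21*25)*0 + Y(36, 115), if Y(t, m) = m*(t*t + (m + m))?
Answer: 175490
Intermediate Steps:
Y(t, m) = m*(t**2 + 2*m)
(21*25)*0 + Y(36, 115) = (21*25)*0 + 115*(36**2 + 2*115) = 525*0 + 115*(1296 + 230) = 0 + 115*1526 = 0 + 175490 = 175490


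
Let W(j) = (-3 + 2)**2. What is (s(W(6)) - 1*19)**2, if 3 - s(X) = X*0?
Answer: 256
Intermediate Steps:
W(j) = 1 (W(j) = (-1)**2 = 1)
s(X) = 3 (s(X) = 3 - X*0 = 3 - 1*0 = 3 + 0 = 3)
(s(W(6)) - 1*19)**2 = (3 - 1*19)**2 = (3 - 19)**2 = (-16)**2 = 256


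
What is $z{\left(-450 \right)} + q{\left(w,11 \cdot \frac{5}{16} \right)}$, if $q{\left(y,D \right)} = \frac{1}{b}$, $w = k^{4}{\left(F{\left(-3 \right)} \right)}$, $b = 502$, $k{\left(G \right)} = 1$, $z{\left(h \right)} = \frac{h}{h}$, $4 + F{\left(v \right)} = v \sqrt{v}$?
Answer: $\frac{503}{502} \approx 1.002$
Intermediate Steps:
$F{\left(v \right)} = -4 + v^{\frac{3}{2}}$ ($F{\left(v \right)} = -4 + v \sqrt{v} = -4 + v^{\frac{3}{2}}$)
$z{\left(h \right)} = 1$
$w = 1$ ($w = 1^{4} = 1$)
$q{\left(y,D \right)} = \frac{1}{502}$
$z{\left(-450 \right)} + q{\left(w,11 \cdot \frac{5}{16} \right)} = 1 + \frac{1}{502} = \frac{503}{502}$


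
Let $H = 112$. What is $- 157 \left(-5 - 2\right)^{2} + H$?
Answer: $-7581$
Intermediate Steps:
$- 157 \left(-5 - 2\right)^{2} + H = - 157 \left(-5 - 2\right)^{2} + 112 = - 157 \left(-7\right)^{2} + 112 = \left(-157\right) 49 + 112 = -7693 + 112 = -7581$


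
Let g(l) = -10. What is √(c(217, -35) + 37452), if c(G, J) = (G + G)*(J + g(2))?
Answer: √17922 ≈ 133.87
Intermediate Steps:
c(G, J) = 2*G*(-10 + J) (c(G, J) = (G + G)*(J - 10) = (2*G)*(-10 + J) = 2*G*(-10 + J))
√(c(217, -35) + 37452) = √(2*217*(-10 - 35) + 37452) = √(2*217*(-45) + 37452) = √(-19530 + 37452) = √17922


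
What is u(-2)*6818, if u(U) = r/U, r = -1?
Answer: 3409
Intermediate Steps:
u(U) = -1/U
u(-2)*6818 = -1/(-2)*6818 = -1*(-½)*6818 = (½)*6818 = 3409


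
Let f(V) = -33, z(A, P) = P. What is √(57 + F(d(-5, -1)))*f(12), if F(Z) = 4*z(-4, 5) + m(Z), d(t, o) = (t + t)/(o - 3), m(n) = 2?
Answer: -33*√79 ≈ -293.31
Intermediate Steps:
d(t, o) = 2*t/(-3 + o) (d(t, o) = (2*t)/(-3 + o) = 2*t/(-3 + o))
F(Z) = 22 (F(Z) = 4*5 + 2 = 20 + 2 = 22)
√(57 + F(d(-5, -1)))*f(12) = √(57 + 22)*(-33) = √79*(-33) = -33*√79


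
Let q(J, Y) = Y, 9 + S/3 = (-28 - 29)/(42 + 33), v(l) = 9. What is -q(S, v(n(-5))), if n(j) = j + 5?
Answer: -9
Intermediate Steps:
n(j) = 5 + j
S = -732/25 (S = -27 + 3*((-28 - 29)/(42 + 33)) = -27 + 3*(-57/75) = -27 + 3*(-57*1/75) = -27 + 3*(-19/25) = -27 - 57/25 = -732/25 ≈ -29.280)
-q(S, v(n(-5))) = -1*9 = -9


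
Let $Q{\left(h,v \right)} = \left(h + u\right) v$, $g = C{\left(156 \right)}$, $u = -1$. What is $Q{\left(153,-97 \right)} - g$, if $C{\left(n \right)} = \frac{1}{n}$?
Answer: $- \frac{2300065}{156} \approx -14744.0$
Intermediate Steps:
$g = \frac{1}{156} \approx 0.0064103$
$Q{\left(h,v \right)} = v \left(-1 + h\right)$ ($Q{\left(h,v \right)} = \left(h - 1\right) v = \left(-1 + h\right) v = v \left(-1 + h\right)$)
$Q{\left(153,-97 \right)} - g = - 97 \left(-1 + 153\right) - \frac{1}{156} = \left(-97\right) 152 - \frac{1}{156} = -14744 - \frac{1}{156} = - \frac{2300065}{156}$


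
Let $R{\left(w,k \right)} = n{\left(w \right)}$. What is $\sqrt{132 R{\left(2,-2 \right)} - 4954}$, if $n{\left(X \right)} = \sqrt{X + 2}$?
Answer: $i \sqrt{4690} \approx 68.484 i$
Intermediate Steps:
$n{\left(X \right)} = \sqrt{2 + X}$
$R{\left(w,k \right)} = \sqrt{2 + w}$
$\sqrt{132 R{\left(2,-2 \right)} - 4954} = \sqrt{132 \sqrt{2 + 2} - 4954} = \sqrt{132 \sqrt{4} - 4954} = \sqrt{132 \cdot 2 - 4954} = \sqrt{264 - 4954} = \sqrt{-4690} = i \sqrt{4690}$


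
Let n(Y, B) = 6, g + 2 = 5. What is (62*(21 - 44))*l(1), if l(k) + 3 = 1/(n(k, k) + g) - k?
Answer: 49910/9 ≈ 5545.6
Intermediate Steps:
g = 3 (g = -2 + 5 = 3)
l(k) = -26/9 - k (l(k) = -3 + (1/(6 + 3) - k) = -3 + (1/9 - k) = -3 + (⅑ - k) = -26/9 - k)
(62*(21 - 44))*l(1) = (62*(21 - 44))*(-26/9 - 1*1) = (62*(-23))*(-26/9 - 1) = -1426*(-35/9) = 49910/9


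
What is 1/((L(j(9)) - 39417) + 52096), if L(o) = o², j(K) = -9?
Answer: 1/12760 ≈ 7.8370e-5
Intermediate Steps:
1/((L(j(9)) - 39417) + 52096) = 1/(((-9)² - 39417) + 52096) = 1/((81 - 39417) + 52096) = 1/(-39336 + 52096) = 1/12760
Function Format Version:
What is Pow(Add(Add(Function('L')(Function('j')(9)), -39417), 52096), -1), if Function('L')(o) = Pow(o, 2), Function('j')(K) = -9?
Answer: Rational(1, 12760) ≈ 7.8370e-5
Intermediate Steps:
Pow(Add(Add(Function('L')(Function('j')(9)), -39417), 52096), -1) = Pow(Add(Add(Pow(-9, 2), -39417), 52096), -1) = Pow(Add(Add(81, -39417), 52096), -1) = Pow(Add(-39336, 52096), -1) = Pow(12760, -1) = Rational(1, 12760)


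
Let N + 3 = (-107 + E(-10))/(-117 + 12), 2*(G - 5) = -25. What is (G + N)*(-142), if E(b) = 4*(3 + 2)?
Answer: 48067/35 ≈ 1373.3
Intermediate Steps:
G = -15/2 (G = 5 + (½)*(-25) = 5 - 25/2 = -15/2 ≈ -7.5000)
E(b) = 20 (E(b) = 4*5 = 20)
N = -76/35 (N = -3 + (-107 + 20)/(-117 + 12) = -3 - 87/(-105) = -3 - 87*(-1/105) = -3 + 29/35 = -76/35 ≈ -2.1714)
(G + N)*(-142) = (-15/2 - 76/35)*(-142) = -677/70*(-142) = 48067/35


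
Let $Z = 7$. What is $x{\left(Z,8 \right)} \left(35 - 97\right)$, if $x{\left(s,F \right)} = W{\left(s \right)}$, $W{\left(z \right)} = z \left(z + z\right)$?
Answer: $-6076$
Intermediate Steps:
$W{\left(z \right)} = 2 z^{2}$ ($W{\left(z \right)} = z 2 z = 2 z^{2}$)
$x{\left(s,F \right)} = 2 s^{2}$
$x{\left(Z,8 \right)} \left(35 - 97\right) = 2 \cdot 7^{2} \left(35 - 97\right) = 2 \cdot 49 \left(-62\right) = 98 \left(-62\right) = -6076$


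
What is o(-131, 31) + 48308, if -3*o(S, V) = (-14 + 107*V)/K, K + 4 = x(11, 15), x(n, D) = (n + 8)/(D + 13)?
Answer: 1507824/31 ≈ 48640.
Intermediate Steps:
x(n, D) = (8 + n)/(13 + D)
K = -93/28 (K = -4 + (8 + 11)/(13 + 15) = -4 + 19/28 = -93/28 ≈ -3.3214)
o(S, V) = -392/279 + 2996*V/279 (o(S, V) = -(-14 + 107*V)/(3*(-93/28)) = -(-14 + 107*V)*(-28)/(3*93) = -(392/93 - 2996*V/93)/3 = -392/279 + 2996*V/279)
o(-131, 31) + 48308 = (-392/279 + (2996/279)*31) + 48308 = (-392/279 + 2996/9) + 48308 = 10276/31 + 48308 = 1507824/31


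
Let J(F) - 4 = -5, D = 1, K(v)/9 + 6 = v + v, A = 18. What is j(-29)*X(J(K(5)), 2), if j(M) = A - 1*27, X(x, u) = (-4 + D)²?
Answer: -81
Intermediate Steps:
K(v) = -54 + 18*v (K(v) = -54 + 9*(v + v) = -54 + 9*(2*v) = -54 + 18*v)
J(F) = -1 (J(F) = 4 - 5 = -1)
X(x, u) = 9 (X(x, u) = (-4 + 1)² = (-3)² = 9)
j(M) = -9 (j(M) = 18 - 1*27 = 18 - 27 = -9)
j(-29)*X(J(K(5)), 2) = -9*9 = -81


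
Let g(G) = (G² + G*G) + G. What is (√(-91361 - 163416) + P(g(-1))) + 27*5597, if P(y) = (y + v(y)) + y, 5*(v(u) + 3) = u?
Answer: 755591/5 + I*√254777 ≈ 1.5112e+5 + 504.75*I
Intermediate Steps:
v(u) = -3 + u/5
g(G) = G + 2*G² (g(G) = (G² + G²) + G = 2*G² + G = G + 2*G²)
P(y) = -3 + 11*y/5 (P(y) = (y + (-3 + y/5)) + y = (-3 + 6*y/5) + y = -3 + 11*y/5)
(√(-91361 - 163416) + P(g(-1))) + 27*5597 = (√(-91361 - 163416) + (-3 + 11*(-(1 + 2*(-1)))/5)) + 27*5597 = (√(-254777) + (-3 + 11*(-(1 - 2))/5)) + 151119 = (I*√254777 + (-3 + 11*(-1*(-1))/5)) + 151119 = (I*√254777 + (-3 + (11/5)*1)) + 151119 = (I*√254777 + (-3 + 11/5)) + 151119 = (I*√254777 - ⅘) + 151119 = (-⅘ + I*√254777) + 151119 = 755591/5 + I*√254777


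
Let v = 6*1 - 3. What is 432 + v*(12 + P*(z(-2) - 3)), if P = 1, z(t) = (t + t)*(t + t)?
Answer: 507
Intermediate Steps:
z(t) = 4*t² (z(t) = (2*t)*(2*t) = 4*t²)
v = 3 (v = 6 - 3 = 3)
432 + v*(12 + P*(z(-2) - 3)) = 432 + 3*(12 + 1*(4*(-2)² - 3)) = 432 + 3*(12 + 1*(4*4 - 3)) = 432 + 3*(12 + 1*(16 - 3)) = 432 + 3*(12 + 1*13) = 432 + 3*(12 + 13) = 432 + 3*25 = 432 + 75 = 507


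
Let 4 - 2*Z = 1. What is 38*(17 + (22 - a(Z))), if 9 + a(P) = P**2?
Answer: 3477/2 ≈ 1738.5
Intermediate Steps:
Z = 3/2 (Z = 2 - 1/2*1 = 2 - 1/2 = 3/2 ≈ 1.5000)
a(P) = -9 + P**2
38*(17 + (22 - a(Z))) = 38*(17 + (22 - (-9 + (3/2)**2))) = 38*(17 + (22 - (-9 + 9/4))) = 38*(17 + (22 - 1*(-27/4))) = 38*(17 + (22 + 27/4)) = 38*(17 + 115/4) = 38*(183/4) = 3477/2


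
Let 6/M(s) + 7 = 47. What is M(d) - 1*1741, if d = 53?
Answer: -34817/20 ≈ -1740.8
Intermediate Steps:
M(s) = 3/20 (M(s) = 6/(-7 + 47) = 6/40 = 6*(1/40) = 3/20)
M(d) - 1*1741 = 3/20 - 1*1741 = 3/20 - 1741 = -34817/20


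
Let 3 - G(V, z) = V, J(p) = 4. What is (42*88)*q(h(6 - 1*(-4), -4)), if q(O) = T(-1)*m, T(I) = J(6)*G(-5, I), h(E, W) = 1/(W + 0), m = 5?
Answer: 591360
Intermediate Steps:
G(V, z) = 3 - V
h(E, W) = 1/W
T(I) = 32 (T(I) = 4*(3 - 1*(-5)) = 4*(3 + 5) = 4*8 = 32)
q(O) = 160 (q(O) = 32*5 = 160)
(42*88)*q(h(6 - 1*(-4), -4)) = (42*88)*160 = 3696*160 = 591360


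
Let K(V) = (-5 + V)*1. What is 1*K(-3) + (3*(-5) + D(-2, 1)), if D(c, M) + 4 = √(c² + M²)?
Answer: -27 + √5 ≈ -24.764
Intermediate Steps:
D(c, M) = -4 + √(M² + c²) (D(c, M) = -4 + √(c² + M²) = -4 + √(M² + c²))
K(V) = -5 + V
1*K(-3) + (3*(-5) + D(-2, 1)) = 1*(-5 - 3) + (3*(-5) + (-4 + √(1² + (-2)²))) = 1*(-8) + (-15 + (-4 + √(1 + 4))) = -8 + (-15 + (-4 + √5)) = -8 + (-19 + √5) = -27 + √5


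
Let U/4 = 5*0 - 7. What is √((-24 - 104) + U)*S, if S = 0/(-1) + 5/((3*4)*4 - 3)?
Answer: 2*I*√39/9 ≈ 1.3878*I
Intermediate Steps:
U = -28 (U = 4*(5*0 - 7) = 4*(0 - 7) = 4*(-7) = -28)
S = ⅑ (S = 0*(-1) + 5/(12*4 - 3) = 0 + 5/(48 - 3) = 0 + 5/45 = 0 + 5*(1/45) = 0 + ⅑ = ⅑ ≈ 0.11111)
√((-24 - 104) + U)*S = √((-24 - 104) - 28)*(⅑) = √(-128 - 28)*(⅑) = √(-156)*(⅑) = (2*I*√39)*(⅑) = 2*I*√39/9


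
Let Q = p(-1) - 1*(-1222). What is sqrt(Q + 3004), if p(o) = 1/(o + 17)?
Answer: 3*sqrt(7513)/4 ≈ 65.008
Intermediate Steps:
p(o) = 1/(17 + o)
Q = 19553/16 (Q = 1/(17 - 1) - 1*(-1222) = 1/16 + 1222 = 19553/16 ≈ 1222.1)
sqrt(Q + 3004) = sqrt(19553/16 + 3004) = sqrt(67617/16) = 3*sqrt(7513)/4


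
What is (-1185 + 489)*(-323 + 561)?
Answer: -165648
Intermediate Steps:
(-1185 + 489)*(-323 + 561) = -696*238 = -165648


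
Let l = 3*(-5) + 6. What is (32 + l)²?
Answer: 529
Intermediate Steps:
l = -9 (l = -15 + 6 = -9)
(32 + l)² = (32 - 9)² = 23² = 529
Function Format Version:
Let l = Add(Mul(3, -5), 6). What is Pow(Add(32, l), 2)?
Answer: 529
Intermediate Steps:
l = -9 (l = Add(-15, 6) = -9)
Pow(Add(32, l), 2) = Pow(Add(32, -9), 2) = Pow(23, 2) = 529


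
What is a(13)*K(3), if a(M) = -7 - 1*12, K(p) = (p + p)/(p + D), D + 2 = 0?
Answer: -114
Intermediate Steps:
D = -2 (D = -2 + 0 = -2)
K(p) = 2*p/(-2 + p) (K(p) = (p + p)/(p - 2) = (2*p)/(-2 + p) = 2*p/(-2 + p))
a(M) = -19 (a(M) = -7 - 12 = -19)
a(13)*K(3) = -38*3/(-2 + 3) = -38*3/1 = -38*3 = -19*6 = -114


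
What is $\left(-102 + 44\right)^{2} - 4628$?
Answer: $-1264$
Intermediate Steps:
$\left(-102 + 44\right)^{2} - 4628 = \left(-58\right)^{2} - 4628 = 3364 - 4628 = -1264$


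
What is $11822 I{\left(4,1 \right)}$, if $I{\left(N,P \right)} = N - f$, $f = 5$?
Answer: $-11822$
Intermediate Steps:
$I{\left(N,P \right)} = -5 + N$ ($I{\left(N,P \right)} = N - 5 = -5 + N$)
$11822 I{\left(4,1 \right)} = 11822 \left(-5 + 4\right) = 11822 \left(-1\right) = -11822$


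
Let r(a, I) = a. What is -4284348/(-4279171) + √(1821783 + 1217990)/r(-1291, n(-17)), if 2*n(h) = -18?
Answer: 4284348/4279171 - √3039773/1291 ≈ -0.34929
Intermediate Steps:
n(h) = -9 (n(h) = (½)*(-18) = -9)
-4284348/(-4279171) + √(1821783 + 1217990)/r(-1291, n(-17)) = -4284348/(-4279171) + √(1821783 + 1217990)/(-1291) = -4284348*(-1/4279171) + √3039773*(-1/1291) = 4284348/4279171 - √3039773/1291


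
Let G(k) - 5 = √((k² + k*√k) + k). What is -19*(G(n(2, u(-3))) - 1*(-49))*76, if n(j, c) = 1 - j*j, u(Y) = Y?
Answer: -77976 - 1444*√(6 - 3*I*√3) ≈ -81788.0 + 1421.2*I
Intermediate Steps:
n(j, c) = 1 - j²
G(k) = 5 + √(k + k² + k^(3/2)) (G(k) = 5 + √((k² + k*√k) + k) = 5 + √((k² + k^(3/2)) + k) = 5 + √(k + k² + k^(3/2)))
-19*(G(n(2, u(-3))) - 1*(-49))*76 = -19*((5 + √((1 - 1*2²) + (1 - 1*2²)² + (1 - 1*2²)^(3/2))) - 1*(-49))*76 = -19*((5 + √((1 - 1*4) + (1 - 1*4)² + (1 - 1*4)^(3/2))) + 49)*76 = -19*((5 + √((1 - 4) + (1 - 4)² + (1 - 4)^(3/2))) + 49)*76 = -19*((5 + √(-3 + (-3)² + (-3)^(3/2))) + 49)*76 = -19*((5 + √(-3 + 9 - 3*I*√3)) + 49)*76 = -19*((5 + √(6 - 3*I*√3)) + 49)*76 = -19*(54 + √(6 - 3*I*√3))*76 = (-1026 - 19*√(6 - 3*I*√3))*76 = -77976 - 1444*√(6 - 3*I*√3)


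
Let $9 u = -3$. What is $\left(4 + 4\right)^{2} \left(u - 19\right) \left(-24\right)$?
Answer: $29696$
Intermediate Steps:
$u = - \frac{1}{3}$ ($u = \frac{1}{9} \left(-3\right) = - \frac{1}{3} \approx -0.33333$)
$\left(4 + 4\right)^{2} \left(u - 19\right) \left(-24\right) = \left(4 + 4\right)^{2} \left(- \frac{1}{3} - 19\right) \left(-24\right) = 8^{2} \left(- \frac{58}{3}\right) \left(-24\right) = 64 \left(- \frac{58}{3}\right) \left(-24\right) = \left(- \frac{3712}{3}\right) \left(-24\right) = 29696$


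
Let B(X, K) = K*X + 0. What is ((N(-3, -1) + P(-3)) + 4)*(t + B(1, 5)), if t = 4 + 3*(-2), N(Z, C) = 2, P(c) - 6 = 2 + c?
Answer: 33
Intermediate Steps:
P(c) = 8 + c (P(c) = 6 + (2 + c) = 8 + c)
B(X, K) = K*X
t = -2 (t = 4 - 6 = -2)
((N(-3, -1) + P(-3)) + 4)*(t + B(1, 5)) = ((2 + (8 - 3)) + 4)*(-2 + 5*1) = ((2 + 5) + 4)*(-2 + 5) = (7 + 4)*3 = 11*3 = 33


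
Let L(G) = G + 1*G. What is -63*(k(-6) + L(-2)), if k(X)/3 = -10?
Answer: 2142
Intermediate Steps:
L(G) = 2*G (L(G) = G + G = 2*G)
k(X) = -30 (k(X) = 3*(-10) = -30)
-63*(k(-6) + L(-2)) = -63*(-30 + 2*(-2)) = -63*(-30 - 4) = -63*(-34) = 2142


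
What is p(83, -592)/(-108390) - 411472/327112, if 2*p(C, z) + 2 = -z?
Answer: -1117398703/886391742 ≈ -1.2606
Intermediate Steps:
p(C, z) = -1 - z/2 (p(C, z) = -1 + (-z)/2 = -1 - z/2)
p(83, -592)/(-108390) - 411472/327112 = (-1 - 1/2*(-592))/(-108390) - 411472/327112 = (-1 + 296)*(-1/108390) - 411472*1/327112 = 295*(-1/108390) - 51434/40889 = -59/21678 - 51434/40889 = -1117398703/886391742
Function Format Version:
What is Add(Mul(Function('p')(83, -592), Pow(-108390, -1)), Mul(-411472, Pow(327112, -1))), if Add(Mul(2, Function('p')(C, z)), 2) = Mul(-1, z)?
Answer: Rational(-1117398703, 886391742) ≈ -1.2606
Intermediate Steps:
Function('p')(C, z) = Add(-1, Mul(Rational(-1, 2), z)) (Function('p')(C, z) = Add(-1, Mul(Rational(1, 2), Mul(-1, z))) = Add(-1, Mul(Rational(-1, 2), z)))
Add(Mul(Function('p')(83, -592), Pow(-108390, -1)), Mul(-411472, Pow(327112, -1))) = Add(Mul(Add(-1, Mul(Rational(-1, 2), -592)), Pow(-108390, -1)), Mul(-411472, Pow(327112, -1))) = Add(Mul(Add(-1, 296), Rational(-1, 108390)), Mul(-411472, Rational(1, 327112))) = Add(Mul(295, Rational(-1, 108390)), Rational(-51434, 40889)) = Add(Rational(-59, 21678), Rational(-51434, 40889)) = Rational(-1117398703, 886391742)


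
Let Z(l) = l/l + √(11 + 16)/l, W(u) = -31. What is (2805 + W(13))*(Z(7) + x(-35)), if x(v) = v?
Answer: -94316 + 8322*√3/7 ≈ -92257.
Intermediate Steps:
Z(l) = 1 + 3*√3/l (Z(l) = 1 + √27/l = 1 + (3*√3)/l = 1 + 3*√3/l)
(2805 + W(13))*(Z(7) + x(-35)) = (2805 - 31)*((7 + 3*√3)/7 - 35) = 2774*((7 + 3*√3)/7 - 35) = 2774*((1 + 3*√3/7) - 35) = 2774*(-34 + 3*√3/7) = -94316 + 8322*√3/7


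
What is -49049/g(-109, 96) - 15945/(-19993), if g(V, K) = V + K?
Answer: 75449534/19993 ≈ 3773.8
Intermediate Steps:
g(V, K) = K + V
-49049/g(-109, 96) - 15945/(-19993) = -49049/(96 - 109) - 15945/(-19993) = -49049/(-13) - 15945*(-1/19993) = -49049*(-1/13) + 15945/19993 = 3773 + 15945/19993 = 75449534/19993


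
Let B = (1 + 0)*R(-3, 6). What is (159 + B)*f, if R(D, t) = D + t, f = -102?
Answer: -16524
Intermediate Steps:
B = 3 (B = (1 + 0)*(-3 + 6) = 1*3 = 3)
(159 + B)*f = (159 + 3)*(-102) = 162*(-102) = -16524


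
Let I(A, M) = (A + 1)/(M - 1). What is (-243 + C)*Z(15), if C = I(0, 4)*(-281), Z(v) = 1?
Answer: -1010/3 ≈ -336.67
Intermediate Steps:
I(A, M) = (1 + A)/(-1 + M)
C = -281/3 (C = ((1 + 0)/(-1 + 4))*(-281) = (1/3)*(-281) = ((⅓)*1)*(-281) = (⅓)*(-281) = -281/3 ≈ -93.667)
(-243 + C)*Z(15) = (-243 - 281/3)*1 = -1010/3*1 = -1010/3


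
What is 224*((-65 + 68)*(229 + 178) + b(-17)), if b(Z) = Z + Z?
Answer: 265888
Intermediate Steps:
b(Z) = 2*Z
224*((-65 + 68)*(229 + 178) + b(-17)) = 224*((-65 + 68)*(229 + 178) + 2*(-17)) = 224*(3*407 - 34) = 224*(1221 - 34) = 224*1187 = 265888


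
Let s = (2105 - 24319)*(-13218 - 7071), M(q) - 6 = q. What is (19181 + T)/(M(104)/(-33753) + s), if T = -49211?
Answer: -72400185/1086605135852 ≈ -6.6630e-5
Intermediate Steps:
M(q) = 6 + q
s = 450699846 (s = -22214*(-20289) = 450699846)
(19181 + T)/(M(104)/(-33753) + s) = (19181 - 49211)/((6 + 104)/(-33753) + 450699846) = -30030/(110*(-1/33753) + 450699846) = -30030/(-110/33753 + 450699846) = -30030/15212471901928/33753 = -30030*33753/15212471901928 = -72400185/1086605135852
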